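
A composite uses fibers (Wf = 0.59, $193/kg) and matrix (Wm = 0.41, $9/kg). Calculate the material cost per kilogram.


Cost = cost_f*Wf + cost_m*Wm = 193*0.59 + 9*0.41 = $117.56/kg

$117.56/kg


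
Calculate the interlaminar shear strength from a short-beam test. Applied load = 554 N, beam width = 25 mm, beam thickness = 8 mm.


ILSS = 3F/(4bh) = 3*554/(4*25*8) = 2.08 MPa

2.08 MPa


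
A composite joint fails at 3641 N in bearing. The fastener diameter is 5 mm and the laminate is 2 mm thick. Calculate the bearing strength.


sigma_br = F/(d*h) = 3641/(5*2) = 364.1 MPa

364.1 MPa


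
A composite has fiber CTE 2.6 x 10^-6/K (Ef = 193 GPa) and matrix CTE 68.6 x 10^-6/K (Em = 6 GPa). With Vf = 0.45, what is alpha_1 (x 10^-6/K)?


E1 = Ef*Vf + Em*(1-Vf) = 90.15
alpha_1 = (alpha_f*Ef*Vf + alpha_m*Em*(1-Vf))/E1 = 5.02 x 10^-6/K

5.02 x 10^-6/K


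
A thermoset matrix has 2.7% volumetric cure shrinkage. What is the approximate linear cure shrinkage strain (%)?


Linear shrinkage ≈ vol_shrink/3 = 2.7/3 = 0.9%

0.9%


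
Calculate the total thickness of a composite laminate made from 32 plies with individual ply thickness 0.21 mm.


h = n * t_ply = 32 * 0.21 = 6.72 mm

6.72 mm


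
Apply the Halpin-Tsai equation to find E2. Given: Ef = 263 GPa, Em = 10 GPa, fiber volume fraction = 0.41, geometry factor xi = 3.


eta = (Ef/Em - 1)/(Ef/Em + xi) = (26.3 - 1)/(26.3 + 3) = 0.8635
E2 = Em*(1+xi*eta*Vf)/(1-eta*Vf) = 31.92 GPa

31.92 GPa


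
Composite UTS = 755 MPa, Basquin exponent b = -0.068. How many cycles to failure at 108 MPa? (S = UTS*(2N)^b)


N = 0.5 * (S/UTS)^(1/b) = 0.5 * (108/755)^(1/-0.068) = 1.3135e+12 cycles

1.3135e+12 cycles


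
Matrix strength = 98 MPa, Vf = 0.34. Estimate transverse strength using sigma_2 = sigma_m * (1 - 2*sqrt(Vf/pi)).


factor = 1 - 2*sqrt(0.34/pi) = 0.342
sigma_2 = 98 * 0.342 = 33.52 MPa

33.52 MPa


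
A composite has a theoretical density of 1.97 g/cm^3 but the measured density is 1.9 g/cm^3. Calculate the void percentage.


Void% = (rho_theo - rho_actual)/rho_theo * 100 = (1.97 - 1.9)/1.97 * 100 = 3.55%

3.55%


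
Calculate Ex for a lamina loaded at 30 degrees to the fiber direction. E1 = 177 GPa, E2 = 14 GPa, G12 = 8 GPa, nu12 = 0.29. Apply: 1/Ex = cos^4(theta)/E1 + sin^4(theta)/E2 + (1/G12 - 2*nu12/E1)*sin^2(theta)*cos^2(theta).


cos^4(30) = 0.5625, sin^4(30) = 0.0625, sin^2(30)*cos^2(30) = 0.1875
1/G12 - 2*nu12/E1 = 1/8 - 2*0.29/177 = 0.121723 GPa^-1
1/Ex = 0.5625/177 + 0.0625/14 + 0.121723*0.1875 = 0.0304653 GPa^-1
Ex = 32.82 GPa

32.82 GPa


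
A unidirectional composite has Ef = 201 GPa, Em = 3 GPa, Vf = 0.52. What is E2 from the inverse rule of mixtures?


1/E2 = Vf/Ef + (1-Vf)/Em = 0.52/201 + 0.48/3
E2 = 6.15 GPa

6.15 GPa


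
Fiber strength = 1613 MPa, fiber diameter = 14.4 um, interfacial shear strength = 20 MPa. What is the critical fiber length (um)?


Lc = sigma_f * d / (2 * tau_i) = 1613 * 14.4 / (2 * 20) = 580.7 um

580.7 um


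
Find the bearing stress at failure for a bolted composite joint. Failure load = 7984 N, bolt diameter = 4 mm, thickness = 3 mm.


sigma_br = F/(d*h) = 7984/(4*3) = 665.3 MPa

665.3 MPa


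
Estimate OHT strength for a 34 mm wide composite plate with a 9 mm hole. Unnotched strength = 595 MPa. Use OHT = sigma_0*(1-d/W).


OHT = sigma_0*(1-d/W) = 595*(1-9/34) = 437.5 MPa

437.5 MPa


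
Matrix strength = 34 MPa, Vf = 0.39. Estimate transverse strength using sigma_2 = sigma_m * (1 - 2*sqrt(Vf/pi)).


factor = 1 - 2*sqrt(0.39/pi) = 0.2953
sigma_2 = 34 * 0.2953 = 10.04 MPa

10.04 MPa


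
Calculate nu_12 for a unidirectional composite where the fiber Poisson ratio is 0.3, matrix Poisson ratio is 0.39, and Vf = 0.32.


nu_12 = nu_f*Vf + nu_m*(1-Vf) = 0.3*0.32 + 0.39*0.68 = 0.3612

0.3612


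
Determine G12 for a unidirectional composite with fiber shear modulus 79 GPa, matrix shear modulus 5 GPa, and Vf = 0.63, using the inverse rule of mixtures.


1/G12 = Vf/Gf + (1-Vf)/Gm = 0.63/79 + 0.37/5
G12 = 12.2 GPa

12.2 GPa


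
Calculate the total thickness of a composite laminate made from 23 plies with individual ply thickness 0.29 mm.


h = n * t_ply = 23 * 0.29 = 6.67 mm

6.67 mm


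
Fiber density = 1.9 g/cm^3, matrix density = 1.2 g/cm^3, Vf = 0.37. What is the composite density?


rho_c = rho_f*Vf + rho_m*(1-Vf) = 1.9*0.37 + 1.2*0.63 = 1.459 g/cm^3

1.459 g/cm^3


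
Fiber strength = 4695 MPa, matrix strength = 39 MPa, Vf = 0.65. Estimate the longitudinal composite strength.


sigma_1 = sigma_f*Vf + sigma_m*(1-Vf) = 4695*0.65 + 39*0.35 = 3065.4 MPa

3065.4 MPa


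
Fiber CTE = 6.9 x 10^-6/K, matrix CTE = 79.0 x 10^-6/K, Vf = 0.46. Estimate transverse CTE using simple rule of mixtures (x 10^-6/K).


alpha_2 = alpha_f*Vf + alpha_m*(1-Vf) = 6.9*0.46 + 79.0*0.54 = 45.8 x 10^-6/K

45.8 x 10^-6/K


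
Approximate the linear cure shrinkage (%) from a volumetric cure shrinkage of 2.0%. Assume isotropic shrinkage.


Linear shrinkage ≈ vol_shrink/3 = 2.0/3 = 0.667%

0.667%


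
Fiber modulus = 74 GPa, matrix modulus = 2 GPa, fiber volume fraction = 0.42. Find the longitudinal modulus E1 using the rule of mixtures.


E1 = Ef*Vf + Em*(1-Vf) = 74*0.42 + 2*0.58 = 32.24 GPa

32.24 GPa


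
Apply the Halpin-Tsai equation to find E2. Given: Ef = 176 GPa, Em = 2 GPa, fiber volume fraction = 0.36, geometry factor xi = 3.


eta = (Ef/Em - 1)/(Ef/Em + xi) = (88.0 - 1)/(88.0 + 3) = 0.956
E2 = Em*(1+xi*eta*Vf)/(1-eta*Vf) = 6.2 GPa

6.2 GPa


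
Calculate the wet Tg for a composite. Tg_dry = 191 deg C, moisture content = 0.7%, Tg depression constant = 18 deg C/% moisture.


Tg_wet = Tg_dry - k*moisture = 191 - 18*0.7 = 178.4 deg C

178.4 deg C


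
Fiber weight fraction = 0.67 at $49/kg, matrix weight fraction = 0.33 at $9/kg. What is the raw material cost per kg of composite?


Cost = cost_f*Wf + cost_m*Wm = 49*0.67 + 9*0.33 = $35.8/kg

$35.8/kg


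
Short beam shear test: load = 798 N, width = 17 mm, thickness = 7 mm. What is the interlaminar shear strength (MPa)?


ILSS = 3F/(4bh) = 3*798/(4*17*7) = 5.03 MPa

5.03 MPa


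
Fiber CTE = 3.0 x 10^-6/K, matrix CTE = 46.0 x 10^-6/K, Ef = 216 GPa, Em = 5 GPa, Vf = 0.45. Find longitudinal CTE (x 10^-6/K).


E1 = Ef*Vf + Em*(1-Vf) = 99.95
alpha_1 = (alpha_f*Ef*Vf + alpha_m*Em*(1-Vf))/E1 = 4.18 x 10^-6/K

4.18 x 10^-6/K


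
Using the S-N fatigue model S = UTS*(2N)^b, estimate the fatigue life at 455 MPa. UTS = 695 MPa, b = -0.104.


N = 0.5 * (S/UTS)^(1/b) = 0.5 * (455/695)^(1/-0.104) = 29.3728 cycles

29.3728 cycles


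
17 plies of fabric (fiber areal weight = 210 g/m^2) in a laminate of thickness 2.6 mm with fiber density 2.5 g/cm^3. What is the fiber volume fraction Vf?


Vf = n * FAW / (rho_f * h * 1000) = 17 * 210 / (2.5 * 2.6 * 1000) = 0.5492

0.5492


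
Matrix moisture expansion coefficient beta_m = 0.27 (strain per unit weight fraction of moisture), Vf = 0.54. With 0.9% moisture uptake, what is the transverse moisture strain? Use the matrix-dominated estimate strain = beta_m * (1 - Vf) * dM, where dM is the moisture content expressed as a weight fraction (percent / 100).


dM = 0.9/100 = 0.009
strain = beta_m * (1-Vf) * dM = 0.27 * 0.46 * 0.009 = 0.0011178

0.0011178


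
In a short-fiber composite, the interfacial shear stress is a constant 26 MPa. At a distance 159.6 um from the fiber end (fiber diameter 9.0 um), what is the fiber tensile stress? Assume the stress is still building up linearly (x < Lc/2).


Force balance: sigma_f * (pi*d^2/4) = tau * (pi*d) * x  ->  sigma_f = 4 * tau * x / d
sigma_f = 4 * 26 * 159.6 / 9.0 = 1844.3 MPa

1844.3 MPa


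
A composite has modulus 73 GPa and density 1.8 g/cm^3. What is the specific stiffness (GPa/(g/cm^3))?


Specific stiffness = E/rho = 73/1.8 = 40.6 GPa/(g/cm^3)

40.6 GPa/(g/cm^3)


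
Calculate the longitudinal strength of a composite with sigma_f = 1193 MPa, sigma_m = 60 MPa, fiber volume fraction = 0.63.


sigma_1 = sigma_f*Vf + sigma_m*(1-Vf) = 1193*0.63 + 60*0.37 = 773.8 MPa

773.8 MPa


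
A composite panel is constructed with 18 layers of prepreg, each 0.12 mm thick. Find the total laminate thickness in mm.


h = n * t_ply = 18 * 0.12 = 2.16 mm

2.16 mm


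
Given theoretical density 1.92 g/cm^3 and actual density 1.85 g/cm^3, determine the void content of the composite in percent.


Void% = (rho_theo - rho_actual)/rho_theo * 100 = (1.92 - 1.85)/1.92 * 100 = 3.65%

3.65%


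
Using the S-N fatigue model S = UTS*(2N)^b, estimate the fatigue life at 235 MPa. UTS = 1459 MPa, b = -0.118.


N = 0.5 * (S/UTS)^(1/b) = 0.5 * (235/1459)^(1/-0.118) = 2.6254e+06 cycles

2.6254e+06 cycles


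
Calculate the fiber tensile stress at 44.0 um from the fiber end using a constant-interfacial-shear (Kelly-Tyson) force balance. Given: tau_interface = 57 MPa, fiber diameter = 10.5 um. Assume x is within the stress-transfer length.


Force balance: sigma_f * (pi*d^2/4) = tau * (pi*d) * x  ->  sigma_f = 4 * tau * x / d
sigma_f = 4 * 57 * 44.0 / 10.5 = 955.4 MPa

955.4 MPa


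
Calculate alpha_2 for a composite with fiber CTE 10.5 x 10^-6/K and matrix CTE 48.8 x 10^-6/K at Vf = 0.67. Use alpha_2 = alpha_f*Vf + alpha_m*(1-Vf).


alpha_2 = alpha_f*Vf + alpha_m*(1-Vf) = 10.5*0.67 + 48.8*0.33 = 23.1 x 10^-6/K

23.1 x 10^-6/K


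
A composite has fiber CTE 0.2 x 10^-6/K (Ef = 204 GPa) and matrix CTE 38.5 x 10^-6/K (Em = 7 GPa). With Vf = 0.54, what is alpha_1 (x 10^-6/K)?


E1 = Ef*Vf + Em*(1-Vf) = 113.38
alpha_1 = (alpha_f*Ef*Vf + alpha_m*Em*(1-Vf))/E1 = 1.29 x 10^-6/K

1.29 x 10^-6/K


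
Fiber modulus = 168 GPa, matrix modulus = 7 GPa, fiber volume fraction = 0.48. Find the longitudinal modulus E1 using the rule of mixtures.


E1 = Ef*Vf + Em*(1-Vf) = 168*0.48 + 7*0.52 = 84.28 GPa

84.28 GPa


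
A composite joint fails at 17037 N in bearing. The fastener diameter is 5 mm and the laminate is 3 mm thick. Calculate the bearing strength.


sigma_br = F/(d*h) = 17037/(5*3) = 1135.8 MPa

1135.8 MPa


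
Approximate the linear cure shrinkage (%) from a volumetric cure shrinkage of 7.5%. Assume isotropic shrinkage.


Linear shrinkage ≈ vol_shrink/3 = 7.5/3 = 2.5%

2.5%


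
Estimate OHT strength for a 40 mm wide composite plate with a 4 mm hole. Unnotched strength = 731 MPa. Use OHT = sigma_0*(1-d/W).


OHT = sigma_0*(1-d/W) = 731*(1-4/40) = 657.9 MPa

657.9 MPa


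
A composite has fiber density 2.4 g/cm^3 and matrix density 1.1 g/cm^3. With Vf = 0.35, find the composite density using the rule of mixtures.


rho_c = rho_f*Vf + rho_m*(1-Vf) = 2.4*0.35 + 1.1*0.65 = 1.555 g/cm^3

1.555 g/cm^3


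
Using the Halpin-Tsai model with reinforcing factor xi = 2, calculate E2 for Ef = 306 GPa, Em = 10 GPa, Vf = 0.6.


eta = (Ef/Em - 1)/(Ef/Em + xi) = (30.6 - 1)/(30.6 + 2) = 0.908
E2 = Em*(1+xi*eta*Vf)/(1-eta*Vf) = 45.9 GPa

45.9 GPa


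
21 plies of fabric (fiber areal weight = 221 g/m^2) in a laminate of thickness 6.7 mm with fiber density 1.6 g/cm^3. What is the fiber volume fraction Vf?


Vf = n * FAW / (rho_f * h * 1000) = 21 * 221 / (1.6 * 6.7 * 1000) = 0.4329

0.4329


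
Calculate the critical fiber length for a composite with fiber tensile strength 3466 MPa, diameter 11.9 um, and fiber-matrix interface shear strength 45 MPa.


Lc = sigma_f * d / (2 * tau_i) = 3466 * 11.9 / (2 * 45) = 458.3 um

458.3 um


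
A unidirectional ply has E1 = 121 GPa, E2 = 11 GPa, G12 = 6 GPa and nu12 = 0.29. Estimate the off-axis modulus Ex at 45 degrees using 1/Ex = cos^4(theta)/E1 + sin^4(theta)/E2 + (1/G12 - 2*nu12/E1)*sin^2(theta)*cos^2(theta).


cos^4(45) = 0.25, sin^4(45) = 0.25, sin^2(45)*cos^2(45) = 0.25
1/G12 - 2*nu12/E1 = 1/6 - 2*0.29/121 = 0.161873 GPa^-1
1/Ex = 0.25/121 + 0.25/11 + 0.161873*0.25 = 0.0652617 GPa^-1
Ex = 15.32 GPa

15.32 GPa


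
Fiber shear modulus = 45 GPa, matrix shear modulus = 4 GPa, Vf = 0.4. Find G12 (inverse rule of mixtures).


1/G12 = Vf/Gf + (1-Vf)/Gm = 0.4/45 + 0.6/4
G12 = 6.29 GPa

6.29 GPa


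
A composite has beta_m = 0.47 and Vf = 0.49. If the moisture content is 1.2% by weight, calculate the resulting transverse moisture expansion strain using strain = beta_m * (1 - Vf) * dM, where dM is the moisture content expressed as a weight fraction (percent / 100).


dM = 1.2/100 = 0.012
strain = beta_m * (1-Vf) * dM = 0.47 * 0.51 * 0.012 = 0.0028764

0.0028764


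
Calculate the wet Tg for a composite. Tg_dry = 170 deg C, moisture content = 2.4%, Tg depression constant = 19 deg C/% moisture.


Tg_wet = Tg_dry - k*moisture = 170 - 19*2.4 = 124.4 deg C

124.4 deg C


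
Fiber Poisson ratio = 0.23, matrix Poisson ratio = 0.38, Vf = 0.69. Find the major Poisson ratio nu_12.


nu_12 = nu_f*Vf + nu_m*(1-Vf) = 0.23*0.69 + 0.38*0.31 = 0.2765

0.2765


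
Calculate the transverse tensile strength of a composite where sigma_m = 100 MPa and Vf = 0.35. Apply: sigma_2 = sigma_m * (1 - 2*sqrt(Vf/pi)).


factor = 1 - 2*sqrt(0.35/pi) = 0.3324
sigma_2 = 100 * 0.3324 = 33.24 MPa

33.24 MPa


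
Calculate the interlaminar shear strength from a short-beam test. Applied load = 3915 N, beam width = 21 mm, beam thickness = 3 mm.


ILSS = 3F/(4bh) = 3*3915/(4*21*3) = 46.61 MPa

46.61 MPa


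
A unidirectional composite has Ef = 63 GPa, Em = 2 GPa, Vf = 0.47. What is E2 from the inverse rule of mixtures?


1/E2 = Vf/Ef + (1-Vf)/Em = 0.47/63 + 0.53/2
E2 = 3.67 GPa

3.67 GPa


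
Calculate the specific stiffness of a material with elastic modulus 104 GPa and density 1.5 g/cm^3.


Specific stiffness = E/rho = 104/1.5 = 69.3 GPa/(g/cm^3)

69.3 GPa/(g/cm^3)


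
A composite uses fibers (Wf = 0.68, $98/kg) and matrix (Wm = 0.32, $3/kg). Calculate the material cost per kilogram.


Cost = cost_f*Wf + cost_m*Wm = 98*0.68 + 3*0.32 = $67.6/kg

$67.6/kg


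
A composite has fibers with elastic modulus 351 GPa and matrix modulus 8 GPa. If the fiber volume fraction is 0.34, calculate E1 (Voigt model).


E1 = Ef*Vf + Em*(1-Vf) = 351*0.34 + 8*0.66 = 124.62 GPa

124.62 GPa


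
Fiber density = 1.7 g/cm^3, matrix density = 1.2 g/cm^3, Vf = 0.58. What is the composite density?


rho_c = rho_f*Vf + rho_m*(1-Vf) = 1.7*0.58 + 1.2*0.42 = 1.49 g/cm^3

1.49 g/cm^3


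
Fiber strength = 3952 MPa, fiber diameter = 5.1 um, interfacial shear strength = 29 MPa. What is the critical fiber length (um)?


Lc = sigma_f * d / (2 * tau_i) = 3952 * 5.1 / (2 * 29) = 347.5 um

347.5 um


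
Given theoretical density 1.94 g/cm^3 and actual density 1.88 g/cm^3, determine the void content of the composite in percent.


Void% = (rho_theo - rho_actual)/rho_theo * 100 = (1.94 - 1.88)/1.94 * 100 = 3.09%

3.09%


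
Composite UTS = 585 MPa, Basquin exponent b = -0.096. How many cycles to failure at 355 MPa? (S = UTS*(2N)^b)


N = 0.5 * (S/UTS)^(1/b) = 0.5 * (355/585)^(1/-0.096) = 90.9142 cycles

90.9142 cycles


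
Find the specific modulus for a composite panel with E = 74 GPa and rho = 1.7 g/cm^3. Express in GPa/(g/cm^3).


Specific stiffness = E/rho = 74/1.7 = 43.5 GPa/(g/cm^3)

43.5 GPa/(g/cm^3)


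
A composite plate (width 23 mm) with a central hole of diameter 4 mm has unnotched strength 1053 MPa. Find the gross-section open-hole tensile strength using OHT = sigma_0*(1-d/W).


OHT = sigma_0*(1-d/W) = 1053*(1-4/23) = 869.9 MPa

869.9 MPa


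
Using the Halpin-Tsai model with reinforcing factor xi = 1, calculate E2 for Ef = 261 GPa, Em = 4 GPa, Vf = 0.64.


eta = (Ef/Em - 1)/(Ef/Em + xi) = (65.25 - 1)/(65.25 + 1) = 0.9698
E2 = Em*(1+xi*eta*Vf)/(1-eta*Vf) = 17.09 GPa

17.09 GPa


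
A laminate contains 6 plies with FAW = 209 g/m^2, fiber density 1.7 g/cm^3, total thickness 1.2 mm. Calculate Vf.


Vf = n * FAW / (rho_f * h * 1000) = 6 * 209 / (1.7 * 1.2 * 1000) = 0.6147

0.6147


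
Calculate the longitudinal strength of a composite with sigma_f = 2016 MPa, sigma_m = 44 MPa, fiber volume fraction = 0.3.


sigma_1 = sigma_f*Vf + sigma_m*(1-Vf) = 2016*0.3 + 44*0.7 = 635.6 MPa

635.6 MPa


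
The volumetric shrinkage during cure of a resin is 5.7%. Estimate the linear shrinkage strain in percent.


Linear shrinkage ≈ vol_shrink/3 = 5.7/3 = 1.9%

1.9%


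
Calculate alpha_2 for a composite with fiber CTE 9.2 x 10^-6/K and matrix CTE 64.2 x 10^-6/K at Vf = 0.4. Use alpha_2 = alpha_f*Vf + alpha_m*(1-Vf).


alpha_2 = alpha_f*Vf + alpha_m*(1-Vf) = 9.2*0.4 + 64.2*0.6 = 42.2 x 10^-6/K

42.2 x 10^-6/K


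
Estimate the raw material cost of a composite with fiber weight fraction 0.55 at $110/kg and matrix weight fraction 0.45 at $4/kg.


Cost = cost_f*Wf + cost_m*Wm = 110*0.55 + 4*0.45 = $62.3/kg

$62.3/kg


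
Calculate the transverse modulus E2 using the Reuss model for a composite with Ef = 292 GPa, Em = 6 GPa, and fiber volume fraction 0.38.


1/E2 = Vf/Ef + (1-Vf)/Em = 0.38/292 + 0.62/6
E2 = 9.56 GPa

9.56 GPa


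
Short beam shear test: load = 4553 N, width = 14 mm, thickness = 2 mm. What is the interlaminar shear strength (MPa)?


ILSS = 3F/(4bh) = 3*4553/(4*14*2) = 121.96 MPa

121.96 MPa


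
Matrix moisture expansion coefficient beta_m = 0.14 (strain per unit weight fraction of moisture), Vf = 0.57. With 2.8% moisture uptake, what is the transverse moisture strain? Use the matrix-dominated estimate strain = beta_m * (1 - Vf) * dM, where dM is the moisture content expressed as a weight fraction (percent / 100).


dM = 2.8/100 = 0.028
strain = beta_m * (1-Vf) * dM = 0.14 * 0.43 * 0.028 = 0.0016856

0.0016856


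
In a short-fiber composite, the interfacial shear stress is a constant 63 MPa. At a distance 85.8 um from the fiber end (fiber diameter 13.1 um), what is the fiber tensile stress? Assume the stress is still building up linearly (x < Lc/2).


Force balance: sigma_f * (pi*d^2/4) = tau * (pi*d) * x  ->  sigma_f = 4 * tau * x / d
sigma_f = 4 * 63 * 85.8 / 13.1 = 1650.5 MPa

1650.5 MPa


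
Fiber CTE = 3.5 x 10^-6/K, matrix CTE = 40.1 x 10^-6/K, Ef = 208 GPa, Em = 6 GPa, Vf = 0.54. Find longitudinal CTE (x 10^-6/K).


E1 = Ef*Vf + Em*(1-Vf) = 115.08
alpha_1 = (alpha_f*Ef*Vf + alpha_m*Em*(1-Vf))/E1 = 4.38 x 10^-6/K

4.38 x 10^-6/K


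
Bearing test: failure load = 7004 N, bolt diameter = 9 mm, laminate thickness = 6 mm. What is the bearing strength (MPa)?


sigma_br = F/(d*h) = 7004/(9*6) = 129.7 MPa

129.7 MPa


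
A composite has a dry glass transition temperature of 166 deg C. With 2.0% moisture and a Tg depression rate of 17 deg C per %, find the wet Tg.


Tg_wet = Tg_dry - k*moisture = 166 - 17*2.0 = 132.0 deg C

132.0 deg C


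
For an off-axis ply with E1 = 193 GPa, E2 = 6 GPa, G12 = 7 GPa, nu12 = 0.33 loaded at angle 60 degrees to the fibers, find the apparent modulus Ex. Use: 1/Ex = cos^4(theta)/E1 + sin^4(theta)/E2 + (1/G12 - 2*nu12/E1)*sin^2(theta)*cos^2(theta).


cos^4(60) = 0.0625, sin^4(60) = 0.5625, sin^2(60)*cos^2(60) = 0.1875
1/G12 - 2*nu12/E1 = 1/7 - 2*0.33/193 = 0.139437 GPa^-1
1/Ex = 0.0625/193 + 0.5625/6 + 0.139437*0.1875 = 0.1202184 GPa^-1
Ex = 8.32 GPa

8.32 GPa


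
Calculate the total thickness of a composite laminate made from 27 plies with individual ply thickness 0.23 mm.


h = n * t_ply = 27 * 0.23 = 6.21 mm

6.21 mm


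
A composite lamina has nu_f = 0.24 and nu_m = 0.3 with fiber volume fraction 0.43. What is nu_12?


nu_12 = nu_f*Vf + nu_m*(1-Vf) = 0.24*0.43 + 0.3*0.57 = 0.2742

0.2742


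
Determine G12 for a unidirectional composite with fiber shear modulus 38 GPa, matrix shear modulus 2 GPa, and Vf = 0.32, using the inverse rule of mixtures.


1/G12 = Vf/Gf + (1-Vf)/Gm = 0.32/38 + 0.68/2
G12 = 2.87 GPa

2.87 GPa


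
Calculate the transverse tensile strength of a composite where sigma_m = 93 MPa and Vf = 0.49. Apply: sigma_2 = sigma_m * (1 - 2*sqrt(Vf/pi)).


factor = 1 - 2*sqrt(0.49/pi) = 0.2101
sigma_2 = 93 * 0.2101 = 19.54 MPa

19.54 MPa


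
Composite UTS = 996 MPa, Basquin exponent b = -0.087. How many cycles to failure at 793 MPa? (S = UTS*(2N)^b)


N = 0.5 * (S/UTS)^(1/b) = 0.5 * (793/996)^(1/-0.087) = 6.8666 cycles

6.8666 cycles


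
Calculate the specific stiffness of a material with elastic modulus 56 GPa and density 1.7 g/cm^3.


Specific stiffness = E/rho = 56/1.7 = 32.9 GPa/(g/cm^3)

32.9 GPa/(g/cm^3)


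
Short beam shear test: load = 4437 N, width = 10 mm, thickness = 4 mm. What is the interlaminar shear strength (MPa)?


ILSS = 3F/(4bh) = 3*4437/(4*10*4) = 83.19 MPa

83.19 MPa


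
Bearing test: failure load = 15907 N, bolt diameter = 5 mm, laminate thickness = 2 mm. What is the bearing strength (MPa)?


sigma_br = F/(d*h) = 15907/(5*2) = 1590.7 MPa

1590.7 MPa


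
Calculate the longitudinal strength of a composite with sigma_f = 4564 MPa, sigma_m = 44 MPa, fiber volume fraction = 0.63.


sigma_1 = sigma_f*Vf + sigma_m*(1-Vf) = 4564*0.63 + 44*0.37 = 2891.6 MPa

2891.6 MPa


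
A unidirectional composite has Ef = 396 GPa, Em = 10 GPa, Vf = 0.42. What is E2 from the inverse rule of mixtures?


1/E2 = Vf/Ef + (1-Vf)/Em = 0.42/396 + 0.58/10
E2 = 16.93 GPa

16.93 GPa


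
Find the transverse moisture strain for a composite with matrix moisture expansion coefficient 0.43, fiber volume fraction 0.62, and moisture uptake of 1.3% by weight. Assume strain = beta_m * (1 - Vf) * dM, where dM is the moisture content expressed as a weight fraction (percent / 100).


dM = 1.3/100 = 0.013
strain = beta_m * (1-Vf) * dM = 0.43 * 0.38 * 0.013 = 0.0021242

0.0021242


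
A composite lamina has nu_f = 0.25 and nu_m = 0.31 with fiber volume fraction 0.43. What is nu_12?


nu_12 = nu_f*Vf + nu_m*(1-Vf) = 0.25*0.43 + 0.31*0.57 = 0.2842

0.2842


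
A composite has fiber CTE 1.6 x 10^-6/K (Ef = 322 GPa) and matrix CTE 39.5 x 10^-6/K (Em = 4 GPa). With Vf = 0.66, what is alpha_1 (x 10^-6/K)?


E1 = Ef*Vf + Em*(1-Vf) = 213.88
alpha_1 = (alpha_f*Ef*Vf + alpha_m*Em*(1-Vf))/E1 = 1.84 x 10^-6/K

1.84 x 10^-6/K


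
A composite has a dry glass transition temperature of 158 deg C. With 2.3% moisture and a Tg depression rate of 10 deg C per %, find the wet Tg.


Tg_wet = Tg_dry - k*moisture = 158 - 10*2.3 = 135.0 deg C

135.0 deg C


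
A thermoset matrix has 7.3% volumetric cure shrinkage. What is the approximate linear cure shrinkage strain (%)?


Linear shrinkage ≈ vol_shrink/3 = 7.3/3 = 2.433%

2.433%


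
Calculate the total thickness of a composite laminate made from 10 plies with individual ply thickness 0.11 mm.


h = n * t_ply = 10 * 0.11 = 1.1 mm

1.1 mm


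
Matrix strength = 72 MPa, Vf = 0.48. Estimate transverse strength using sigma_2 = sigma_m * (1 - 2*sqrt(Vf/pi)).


factor = 1 - 2*sqrt(0.48/pi) = 0.2182
sigma_2 = 72 * 0.2182 = 15.71 MPa

15.71 MPa


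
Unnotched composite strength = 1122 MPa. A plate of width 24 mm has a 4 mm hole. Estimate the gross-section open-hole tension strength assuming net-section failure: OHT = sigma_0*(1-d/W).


OHT = sigma_0*(1-d/W) = 1122*(1-4/24) = 935.0 MPa

935.0 MPa


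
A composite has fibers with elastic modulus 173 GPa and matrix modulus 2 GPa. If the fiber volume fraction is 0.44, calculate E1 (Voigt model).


E1 = Ef*Vf + Em*(1-Vf) = 173*0.44 + 2*0.56 = 77.24 GPa

77.24 GPa


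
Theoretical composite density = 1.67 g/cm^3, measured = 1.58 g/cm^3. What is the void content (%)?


Void% = (rho_theo - rho_actual)/rho_theo * 100 = (1.67 - 1.58)/1.67 * 100 = 5.39%

5.39%


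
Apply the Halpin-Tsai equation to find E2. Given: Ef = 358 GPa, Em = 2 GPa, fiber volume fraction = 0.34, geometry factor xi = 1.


eta = (Ef/Em - 1)/(Ef/Em + xi) = (179.0 - 1)/(179.0 + 1) = 0.9889
E2 = Em*(1+xi*eta*Vf)/(1-eta*Vf) = 4.03 GPa

4.03 GPa


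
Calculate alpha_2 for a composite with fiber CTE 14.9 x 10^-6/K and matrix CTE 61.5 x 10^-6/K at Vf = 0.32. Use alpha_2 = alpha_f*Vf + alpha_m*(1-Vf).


alpha_2 = alpha_f*Vf + alpha_m*(1-Vf) = 14.9*0.32 + 61.5*0.68 = 46.6 x 10^-6/K

46.6 x 10^-6/K


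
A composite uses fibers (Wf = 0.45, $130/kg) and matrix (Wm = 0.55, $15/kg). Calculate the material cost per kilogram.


Cost = cost_f*Wf + cost_m*Wm = 130*0.45 + 15*0.55 = $66.75/kg

$66.75/kg


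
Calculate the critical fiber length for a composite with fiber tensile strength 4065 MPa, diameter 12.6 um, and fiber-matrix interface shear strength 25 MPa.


Lc = sigma_f * d / (2 * tau_i) = 4065 * 12.6 / (2 * 25) = 1024.4 um

1024.4 um


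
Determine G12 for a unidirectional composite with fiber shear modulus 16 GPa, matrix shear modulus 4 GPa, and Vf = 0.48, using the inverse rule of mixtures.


1/G12 = Vf/Gf + (1-Vf)/Gm = 0.48/16 + 0.52/4
G12 = 6.25 GPa

6.25 GPa


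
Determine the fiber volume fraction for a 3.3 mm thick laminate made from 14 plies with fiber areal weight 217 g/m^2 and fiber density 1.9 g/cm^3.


Vf = n * FAW / (rho_f * h * 1000) = 14 * 217 / (1.9 * 3.3 * 1000) = 0.4845

0.4845


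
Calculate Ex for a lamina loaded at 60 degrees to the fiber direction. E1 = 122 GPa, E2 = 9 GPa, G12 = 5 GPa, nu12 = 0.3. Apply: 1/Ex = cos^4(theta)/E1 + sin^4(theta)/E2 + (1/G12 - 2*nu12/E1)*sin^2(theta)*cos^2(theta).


cos^4(60) = 0.0625, sin^4(60) = 0.5625, sin^2(60)*cos^2(60) = 0.1875
1/G12 - 2*nu12/E1 = 1/5 - 2*0.3/122 = 0.195082 GPa^-1
1/Ex = 0.0625/122 + 0.5625/9 + 0.195082*0.1875 = 0.0995902 GPa^-1
Ex = 10.04 GPa

10.04 GPa


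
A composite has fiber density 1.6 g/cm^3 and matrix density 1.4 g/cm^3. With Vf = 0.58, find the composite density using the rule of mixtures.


rho_c = rho_f*Vf + rho_m*(1-Vf) = 1.6*0.58 + 1.4*0.42 = 1.516 g/cm^3

1.516 g/cm^3


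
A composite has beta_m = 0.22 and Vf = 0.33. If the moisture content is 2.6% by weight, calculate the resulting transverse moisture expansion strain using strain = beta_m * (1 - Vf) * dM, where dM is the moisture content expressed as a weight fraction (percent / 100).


dM = 2.6/100 = 0.026
strain = beta_m * (1-Vf) * dM = 0.22 * 0.67 * 0.026 = 0.0038324

0.0038324


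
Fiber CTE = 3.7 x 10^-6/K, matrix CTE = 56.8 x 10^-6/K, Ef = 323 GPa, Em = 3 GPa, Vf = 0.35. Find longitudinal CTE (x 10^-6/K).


E1 = Ef*Vf + Em*(1-Vf) = 115.0
alpha_1 = (alpha_f*Ef*Vf + alpha_m*Em*(1-Vf))/E1 = 4.6 x 10^-6/K

4.6 x 10^-6/K


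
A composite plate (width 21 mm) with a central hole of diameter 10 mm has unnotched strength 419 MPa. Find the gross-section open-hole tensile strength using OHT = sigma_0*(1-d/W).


OHT = sigma_0*(1-d/W) = 419*(1-10/21) = 219.5 MPa

219.5 MPa


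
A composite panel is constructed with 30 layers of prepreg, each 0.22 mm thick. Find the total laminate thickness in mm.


h = n * t_ply = 30 * 0.22 = 6.6 mm

6.6 mm


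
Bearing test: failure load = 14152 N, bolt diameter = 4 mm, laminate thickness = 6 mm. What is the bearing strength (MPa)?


sigma_br = F/(d*h) = 14152/(4*6) = 589.7 MPa

589.7 MPa


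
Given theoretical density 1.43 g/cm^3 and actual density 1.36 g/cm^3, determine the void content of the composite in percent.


Void% = (rho_theo - rho_actual)/rho_theo * 100 = (1.43 - 1.36)/1.43 * 100 = 4.9%

4.9%


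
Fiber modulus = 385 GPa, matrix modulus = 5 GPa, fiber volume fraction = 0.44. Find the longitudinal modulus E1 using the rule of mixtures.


E1 = Ef*Vf + Em*(1-Vf) = 385*0.44 + 5*0.56 = 172.2 GPa

172.2 GPa


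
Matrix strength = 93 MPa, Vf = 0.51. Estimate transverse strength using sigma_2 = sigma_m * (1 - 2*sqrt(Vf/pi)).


factor = 1 - 2*sqrt(0.51/pi) = 0.1942
sigma_2 = 93 * 0.1942 = 18.06 MPa

18.06 MPa


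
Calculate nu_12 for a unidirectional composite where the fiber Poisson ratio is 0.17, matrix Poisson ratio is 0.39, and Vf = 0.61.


nu_12 = nu_f*Vf + nu_m*(1-Vf) = 0.17*0.61 + 0.39*0.39 = 0.2558

0.2558


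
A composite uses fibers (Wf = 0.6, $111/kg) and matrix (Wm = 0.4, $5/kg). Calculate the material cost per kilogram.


Cost = cost_f*Wf + cost_m*Wm = 111*0.6 + 5*0.4 = $68.6/kg

$68.6/kg


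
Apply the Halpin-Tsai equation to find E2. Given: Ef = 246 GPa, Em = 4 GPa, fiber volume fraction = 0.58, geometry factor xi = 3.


eta = (Ef/Em - 1)/(Ef/Em + xi) = (61.5 - 1)/(61.5 + 3) = 0.938
E2 = Em*(1+xi*eta*Vf)/(1-eta*Vf) = 23.09 GPa

23.09 GPa


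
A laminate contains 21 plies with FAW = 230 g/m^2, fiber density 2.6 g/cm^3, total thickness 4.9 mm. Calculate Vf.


Vf = n * FAW / (rho_f * h * 1000) = 21 * 230 / (2.6 * 4.9 * 1000) = 0.3791

0.3791


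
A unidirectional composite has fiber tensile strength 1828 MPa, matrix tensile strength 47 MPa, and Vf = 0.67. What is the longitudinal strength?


sigma_1 = sigma_f*Vf + sigma_m*(1-Vf) = 1828*0.67 + 47*0.33 = 1240.3 MPa

1240.3 MPa


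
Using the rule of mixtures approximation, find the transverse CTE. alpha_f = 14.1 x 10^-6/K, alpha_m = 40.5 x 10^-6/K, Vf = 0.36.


alpha_2 = alpha_f*Vf + alpha_m*(1-Vf) = 14.1*0.36 + 40.5*0.64 = 31.0 x 10^-6/K

31.0 x 10^-6/K


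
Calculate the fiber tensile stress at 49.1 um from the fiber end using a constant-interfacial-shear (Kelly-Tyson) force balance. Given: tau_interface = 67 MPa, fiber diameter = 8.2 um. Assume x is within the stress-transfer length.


Force balance: sigma_f * (pi*d^2/4) = tau * (pi*d) * x  ->  sigma_f = 4 * tau * x / d
sigma_f = 4 * 67 * 49.1 / 8.2 = 1604.7 MPa

1604.7 MPa


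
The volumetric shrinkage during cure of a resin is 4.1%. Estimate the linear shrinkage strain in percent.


Linear shrinkage ≈ vol_shrink/3 = 4.1/3 = 1.367%

1.367%


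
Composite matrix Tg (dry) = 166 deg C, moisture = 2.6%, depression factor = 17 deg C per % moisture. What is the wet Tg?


Tg_wet = Tg_dry - k*moisture = 166 - 17*2.6 = 121.8 deg C

121.8 deg C


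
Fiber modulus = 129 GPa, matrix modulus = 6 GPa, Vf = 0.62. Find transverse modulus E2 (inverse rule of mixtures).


1/E2 = Vf/Ef + (1-Vf)/Em = 0.62/129 + 0.38/6
E2 = 14.68 GPa

14.68 GPa


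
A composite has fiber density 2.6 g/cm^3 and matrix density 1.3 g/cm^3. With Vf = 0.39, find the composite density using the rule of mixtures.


rho_c = rho_f*Vf + rho_m*(1-Vf) = 2.6*0.39 + 1.3*0.61 = 1.807 g/cm^3

1.807 g/cm^3


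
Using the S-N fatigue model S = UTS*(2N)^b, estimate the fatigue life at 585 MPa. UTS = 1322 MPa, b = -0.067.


N = 0.5 * (S/UTS)^(1/b) = 0.5 * (585/1322)^(1/-0.067) = 96311.9750 cycles

96311.9750 cycles


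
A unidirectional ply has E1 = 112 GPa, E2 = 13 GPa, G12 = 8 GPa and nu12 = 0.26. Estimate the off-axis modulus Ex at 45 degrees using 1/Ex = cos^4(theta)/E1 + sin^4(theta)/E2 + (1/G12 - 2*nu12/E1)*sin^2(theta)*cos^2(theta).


cos^4(45) = 0.25, sin^4(45) = 0.25, sin^2(45)*cos^2(45) = 0.25
1/G12 - 2*nu12/E1 = 1/8 - 2*0.26/112 = 0.120357 GPa^-1
1/Ex = 0.25/112 + 0.25/13 + 0.120357*0.25 = 0.0515522 GPa^-1
Ex = 19.4 GPa

19.4 GPa


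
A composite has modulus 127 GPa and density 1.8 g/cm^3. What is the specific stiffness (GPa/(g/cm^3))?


Specific stiffness = E/rho = 127/1.8 = 70.6 GPa/(g/cm^3)

70.6 GPa/(g/cm^3)


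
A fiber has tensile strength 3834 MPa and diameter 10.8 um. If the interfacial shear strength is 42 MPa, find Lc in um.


Lc = sigma_f * d / (2 * tau_i) = 3834 * 10.8 / (2 * 42) = 492.9 um

492.9 um


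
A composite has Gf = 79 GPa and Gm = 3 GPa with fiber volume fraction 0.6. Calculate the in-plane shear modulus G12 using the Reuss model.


1/G12 = Vf/Gf + (1-Vf)/Gm = 0.6/79 + 0.4/3
G12 = 7.1 GPa

7.1 GPa


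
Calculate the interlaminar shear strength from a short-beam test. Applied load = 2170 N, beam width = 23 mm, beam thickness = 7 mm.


ILSS = 3F/(4bh) = 3*2170/(4*23*7) = 10.11 MPa

10.11 MPa


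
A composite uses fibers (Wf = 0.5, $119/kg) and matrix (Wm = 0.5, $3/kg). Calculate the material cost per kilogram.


Cost = cost_f*Wf + cost_m*Wm = 119*0.5 + 3*0.5 = $61.0/kg

$61.0/kg


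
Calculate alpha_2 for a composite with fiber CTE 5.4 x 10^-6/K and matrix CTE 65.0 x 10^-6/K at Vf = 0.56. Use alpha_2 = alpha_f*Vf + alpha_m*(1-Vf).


alpha_2 = alpha_f*Vf + alpha_m*(1-Vf) = 5.4*0.56 + 65.0*0.44 = 31.6 x 10^-6/K

31.6 x 10^-6/K


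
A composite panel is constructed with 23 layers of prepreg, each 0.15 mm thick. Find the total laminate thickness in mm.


h = n * t_ply = 23 * 0.15 = 3.45 mm

3.45 mm


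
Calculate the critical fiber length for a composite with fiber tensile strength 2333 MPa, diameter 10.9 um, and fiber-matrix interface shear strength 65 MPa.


Lc = sigma_f * d / (2 * tau_i) = 2333 * 10.9 / (2 * 65) = 195.6 um

195.6 um


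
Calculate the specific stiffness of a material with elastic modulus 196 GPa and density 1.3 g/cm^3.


Specific stiffness = E/rho = 196/1.3 = 150.8 GPa/(g/cm^3)

150.8 GPa/(g/cm^3)


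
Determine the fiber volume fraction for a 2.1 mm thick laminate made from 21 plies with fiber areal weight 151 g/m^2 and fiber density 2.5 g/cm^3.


Vf = n * FAW / (rho_f * h * 1000) = 21 * 151 / (2.5 * 2.1 * 1000) = 0.604

0.604


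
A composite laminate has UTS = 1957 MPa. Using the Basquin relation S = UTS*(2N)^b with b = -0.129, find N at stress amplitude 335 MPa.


N = 0.5 * (S/UTS)^(1/b) = 0.5 * (335/1957)^(1/-0.129) = 437710.7400 cycles

437710.7400 cycles


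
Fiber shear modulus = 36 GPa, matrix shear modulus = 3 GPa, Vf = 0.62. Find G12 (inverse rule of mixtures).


1/G12 = Vf/Gf + (1-Vf)/Gm = 0.62/36 + 0.38/3
G12 = 6.95 GPa

6.95 GPa


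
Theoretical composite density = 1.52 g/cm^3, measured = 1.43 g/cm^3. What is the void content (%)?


Void% = (rho_theo - rho_actual)/rho_theo * 100 = (1.52 - 1.43)/1.52 * 100 = 5.92%

5.92%


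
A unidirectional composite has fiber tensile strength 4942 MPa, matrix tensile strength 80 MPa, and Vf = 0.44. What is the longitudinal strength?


sigma_1 = sigma_f*Vf + sigma_m*(1-Vf) = 4942*0.44 + 80*0.56 = 2219.3 MPa

2219.3 MPa


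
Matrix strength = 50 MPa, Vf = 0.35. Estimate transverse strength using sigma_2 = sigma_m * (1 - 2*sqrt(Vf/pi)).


factor = 1 - 2*sqrt(0.35/pi) = 0.3324
sigma_2 = 50 * 0.3324 = 16.62 MPa

16.62 MPa


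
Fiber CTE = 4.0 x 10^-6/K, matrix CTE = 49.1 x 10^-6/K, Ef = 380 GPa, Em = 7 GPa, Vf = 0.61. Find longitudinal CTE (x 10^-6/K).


E1 = Ef*Vf + Em*(1-Vf) = 234.53
alpha_1 = (alpha_f*Ef*Vf + alpha_m*Em*(1-Vf))/E1 = 4.52 x 10^-6/K

4.52 x 10^-6/K


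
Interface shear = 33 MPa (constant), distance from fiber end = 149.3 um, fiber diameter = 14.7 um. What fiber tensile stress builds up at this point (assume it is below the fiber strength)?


Force balance: sigma_f * (pi*d^2/4) = tau * (pi*d) * x  ->  sigma_f = 4 * tau * x / d
sigma_f = 4 * 33 * 149.3 / 14.7 = 1340.7 MPa

1340.7 MPa


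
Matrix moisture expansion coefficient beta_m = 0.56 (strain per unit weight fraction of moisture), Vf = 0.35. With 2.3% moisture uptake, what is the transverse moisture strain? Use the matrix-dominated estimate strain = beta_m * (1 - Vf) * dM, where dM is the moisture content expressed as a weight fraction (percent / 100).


dM = 2.3/100 = 0.023
strain = beta_m * (1-Vf) * dM = 0.56 * 0.65 * 0.023 = 0.008372

0.008372


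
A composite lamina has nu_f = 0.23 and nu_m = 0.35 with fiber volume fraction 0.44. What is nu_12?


nu_12 = nu_f*Vf + nu_m*(1-Vf) = 0.23*0.44 + 0.35*0.56 = 0.2972

0.2972


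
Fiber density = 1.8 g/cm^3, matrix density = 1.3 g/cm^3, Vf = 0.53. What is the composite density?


rho_c = rho_f*Vf + rho_m*(1-Vf) = 1.8*0.53 + 1.3*0.47 = 1.565 g/cm^3

1.565 g/cm^3


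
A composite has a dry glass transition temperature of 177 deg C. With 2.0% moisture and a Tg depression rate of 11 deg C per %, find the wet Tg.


Tg_wet = Tg_dry - k*moisture = 177 - 11*2.0 = 155.0 deg C

155.0 deg C


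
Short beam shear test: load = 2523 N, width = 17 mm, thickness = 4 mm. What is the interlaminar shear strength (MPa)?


ILSS = 3F/(4bh) = 3*2523/(4*17*4) = 27.83 MPa

27.83 MPa


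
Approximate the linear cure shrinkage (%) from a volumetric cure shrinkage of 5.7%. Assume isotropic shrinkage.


Linear shrinkage ≈ vol_shrink/3 = 5.7/3 = 1.9%

1.9%


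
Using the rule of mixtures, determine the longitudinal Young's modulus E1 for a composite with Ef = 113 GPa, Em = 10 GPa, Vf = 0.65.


E1 = Ef*Vf + Em*(1-Vf) = 113*0.65 + 10*0.35 = 76.95 GPa

76.95 GPa


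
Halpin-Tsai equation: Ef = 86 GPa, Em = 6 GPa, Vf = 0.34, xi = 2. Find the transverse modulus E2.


eta = (Ef/Em - 1)/(Ef/Em + xi) = (14.3333 - 1)/(14.3333 + 2) = 0.8163
E2 = Em*(1+xi*eta*Vf)/(1-eta*Vf) = 12.92 GPa

12.92 GPa


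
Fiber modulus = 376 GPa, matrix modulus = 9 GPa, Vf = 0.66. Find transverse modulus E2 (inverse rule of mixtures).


1/E2 = Vf/Ef + (1-Vf)/Em = 0.66/376 + 0.34/9
E2 = 25.3 GPa

25.3 GPa


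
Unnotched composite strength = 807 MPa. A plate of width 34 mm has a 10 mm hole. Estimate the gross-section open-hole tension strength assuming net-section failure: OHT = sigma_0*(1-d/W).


OHT = sigma_0*(1-d/W) = 807*(1-10/34) = 569.6 MPa

569.6 MPa


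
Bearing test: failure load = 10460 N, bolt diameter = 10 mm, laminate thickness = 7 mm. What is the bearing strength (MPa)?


sigma_br = F/(d*h) = 10460/(10*7) = 149.4 MPa

149.4 MPa


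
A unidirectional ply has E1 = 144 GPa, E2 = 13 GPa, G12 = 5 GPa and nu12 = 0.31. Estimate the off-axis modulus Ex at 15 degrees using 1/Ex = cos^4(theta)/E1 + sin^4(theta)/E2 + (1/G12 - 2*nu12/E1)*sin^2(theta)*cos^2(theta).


cos^4(15) = 0.870513, sin^4(15) = 0.004487, sin^2(15)*cos^2(15) = 0.0625
1/G12 - 2*nu12/E1 = 1/5 - 2*0.31/144 = 0.195694 GPa^-1
1/Ex = 0.870513/144 + 0.004487/13 + 0.195694*0.0625 = 0.0186213 GPa^-1
Ex = 53.7 GPa

53.7 GPa


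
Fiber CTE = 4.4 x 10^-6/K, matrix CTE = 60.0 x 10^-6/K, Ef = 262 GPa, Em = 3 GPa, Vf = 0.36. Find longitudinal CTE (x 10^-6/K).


E1 = Ef*Vf + Em*(1-Vf) = 96.24
alpha_1 = (alpha_f*Ef*Vf + alpha_m*Em*(1-Vf))/E1 = 5.51 x 10^-6/K

5.51 x 10^-6/K


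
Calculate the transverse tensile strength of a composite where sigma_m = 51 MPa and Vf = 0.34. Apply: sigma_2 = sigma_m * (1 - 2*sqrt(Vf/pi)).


factor = 1 - 2*sqrt(0.34/pi) = 0.342
sigma_2 = 51 * 0.342 = 17.44 MPa

17.44 MPa


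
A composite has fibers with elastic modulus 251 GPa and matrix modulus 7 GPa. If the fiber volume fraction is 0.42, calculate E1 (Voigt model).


E1 = Ef*Vf + Em*(1-Vf) = 251*0.42 + 7*0.58 = 109.48 GPa

109.48 GPa


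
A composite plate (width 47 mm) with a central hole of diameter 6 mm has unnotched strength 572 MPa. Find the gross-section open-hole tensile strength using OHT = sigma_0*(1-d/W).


OHT = sigma_0*(1-d/W) = 572*(1-6/47) = 499.0 MPa

499.0 MPa


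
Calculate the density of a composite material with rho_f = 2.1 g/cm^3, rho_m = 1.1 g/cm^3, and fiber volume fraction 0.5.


rho_c = rho_f*Vf + rho_m*(1-Vf) = 2.1*0.5 + 1.1*0.5 = 1.6 g/cm^3

1.6 g/cm^3


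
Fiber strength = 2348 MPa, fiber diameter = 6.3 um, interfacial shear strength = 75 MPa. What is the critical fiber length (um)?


Lc = sigma_f * d / (2 * tau_i) = 2348 * 6.3 / (2 * 75) = 98.6 um

98.6 um


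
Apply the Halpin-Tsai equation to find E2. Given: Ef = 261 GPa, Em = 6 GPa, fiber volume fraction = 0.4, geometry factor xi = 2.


eta = (Ef/Em - 1)/(Ef/Em + xi) = (43.5 - 1)/(43.5 + 2) = 0.9341
E2 = Em*(1+xi*eta*Vf)/(1-eta*Vf) = 16.74 GPa

16.74 GPa


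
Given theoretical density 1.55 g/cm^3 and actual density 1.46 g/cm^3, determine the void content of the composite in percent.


Void% = (rho_theo - rho_actual)/rho_theo * 100 = (1.55 - 1.46)/1.55 * 100 = 5.81%

5.81%


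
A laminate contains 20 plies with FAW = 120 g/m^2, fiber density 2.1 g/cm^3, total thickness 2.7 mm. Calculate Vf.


Vf = n * FAW / (rho_f * h * 1000) = 20 * 120 / (2.1 * 2.7 * 1000) = 0.4233

0.4233


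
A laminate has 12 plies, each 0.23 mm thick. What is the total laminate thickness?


h = n * t_ply = 12 * 0.23 = 2.76 mm

2.76 mm


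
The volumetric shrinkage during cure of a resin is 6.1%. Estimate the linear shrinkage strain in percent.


Linear shrinkage ≈ vol_shrink/3 = 6.1/3 = 2.033%

2.033%
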